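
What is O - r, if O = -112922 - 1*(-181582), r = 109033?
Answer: -40373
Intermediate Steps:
O = 68660 (O = -112922 + 181582 = 68660)
O - r = 68660 - 1*109033 = 68660 - 109033 = -40373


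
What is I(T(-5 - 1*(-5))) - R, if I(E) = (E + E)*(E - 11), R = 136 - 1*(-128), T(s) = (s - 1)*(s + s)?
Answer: -264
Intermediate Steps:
T(s) = 2*s*(-1 + s) (T(s) = (-1 + s)*(2*s) = 2*s*(-1 + s))
R = 264 (R = 136 + 128 = 264)
I(E) = 2*E*(-11 + E) (I(E) = (2*E)*(-11 + E) = 2*E*(-11 + E))
I(T(-5 - 1*(-5))) - R = 2*(2*(-5 - 1*(-5))*(-1 + (-5 - 1*(-5))))*(-11 + 2*(-5 - 1*(-5))*(-1 + (-5 - 1*(-5)))) - 1*264 = 2*(2*(-5 + 5)*(-1 + (-5 + 5)))*(-11 + 2*(-5 + 5)*(-1 + (-5 + 5))) - 264 = 2*(2*0*(-1 + 0))*(-11 + 2*0*(-1 + 0)) - 264 = 2*(2*0*(-1))*(-11 + 2*0*(-1)) - 264 = 2*0*(-11 + 0) - 264 = 2*0*(-11) - 264 = 0 - 264 = -264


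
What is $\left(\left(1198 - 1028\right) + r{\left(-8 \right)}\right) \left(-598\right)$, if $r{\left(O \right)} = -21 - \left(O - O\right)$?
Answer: $-89102$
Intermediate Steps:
$r{\left(O \right)} = -21$ ($r{\left(O \right)} = -21 - 0 = -21 + 0 = -21$)
$\left(\left(1198 - 1028\right) + r{\left(-8 \right)}\right) \left(-598\right) = \left(\left(1198 - 1028\right) - 21\right) \left(-598\right) = \left(170 - 21\right) \left(-598\right) = 149 \left(-598\right) = -89102$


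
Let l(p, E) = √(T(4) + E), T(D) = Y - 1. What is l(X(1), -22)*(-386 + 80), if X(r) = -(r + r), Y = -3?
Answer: -306*I*√26 ≈ -1560.3*I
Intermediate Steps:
T(D) = -4 (T(D) = -3 - 1 = -4)
X(r) = -2*r
l(p, E) = √(-4 + E)
l(X(1), -22)*(-386 + 80) = √(-4 - 22)*(-386 + 80) = √(-26)*(-306) = (I*√26)*(-306) = -306*I*√26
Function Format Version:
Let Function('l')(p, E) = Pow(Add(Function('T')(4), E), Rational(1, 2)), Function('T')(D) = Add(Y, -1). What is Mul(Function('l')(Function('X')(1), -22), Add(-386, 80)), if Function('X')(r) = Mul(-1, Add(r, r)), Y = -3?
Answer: Mul(-306, I, Pow(26, Rational(1, 2))) ≈ Mul(-1560.3, I)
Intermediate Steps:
Function('T')(D) = -4 (Function('T')(D) = Add(-3, -1) = -4)
Function('X')(r) = Mul(-2, r) (Function('X')(r) = Mul(-1, Mul(2, r)) = Mul(-2, r))
Function('l')(p, E) = Pow(Add(-4, E), Rational(1, 2))
Mul(Function('l')(Function('X')(1), -22), Add(-386, 80)) = Mul(Pow(Add(-4, -22), Rational(1, 2)), Add(-386, 80)) = Mul(Pow(-26, Rational(1, 2)), -306) = Mul(Mul(I, Pow(26, Rational(1, 2))), -306) = Mul(-306, I, Pow(26, Rational(1, 2)))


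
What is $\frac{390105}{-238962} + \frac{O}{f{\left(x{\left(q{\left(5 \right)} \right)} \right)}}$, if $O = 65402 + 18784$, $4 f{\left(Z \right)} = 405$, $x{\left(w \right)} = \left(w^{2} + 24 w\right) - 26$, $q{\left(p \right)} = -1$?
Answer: $\frac{991494163}{1194810} \approx 829.83$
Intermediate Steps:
$x{\left(w \right)} = -26 + w^{2} + 24 w$
$f{\left(Z \right)} = \frac{405}{4}$ ($f{\left(Z \right)} = \frac{1}{4} \cdot 405 = \frac{405}{4}$)
$O = 84186$
$\frac{390105}{-238962} + \frac{O}{f{\left(x{\left(q{\left(5 \right)} \right)} \right)}} = \frac{390105}{-238962} + \frac{84186}{\frac{405}{4}} = 390105 \left(- \frac{1}{238962}\right) + 84186 \cdot \frac{4}{405} = - \frac{130035}{79654} + \frac{12472}{15} = \frac{991494163}{1194810}$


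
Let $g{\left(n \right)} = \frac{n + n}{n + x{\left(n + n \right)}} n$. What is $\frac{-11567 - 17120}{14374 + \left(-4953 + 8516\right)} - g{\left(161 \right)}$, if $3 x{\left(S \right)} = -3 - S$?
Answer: $- \frac{1397101204}{1417023} \approx -985.94$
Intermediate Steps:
$x{\left(S \right)} = -1 - \frac{S}{3}$ ($x{\left(S \right)} = \frac{-3 - S}{3} = -1 - \frac{S}{3}$)
$g{\left(n \right)} = \frac{2 n^{2}}{-1 + \frac{n}{3}}$ ($g{\left(n \right)} = \frac{n + n}{n - \left(1 + \frac{n + n}{3}\right)} n = \frac{2 n}{n - \left(1 + \frac{2 n}{3}\right)} n = \frac{2 n}{-1 + \frac{n}{3}} n = \frac{2 n^{2}}{-1 + \frac{n}{3}}$)
$\frac{-11567 - 17120}{14374 + \left(-4953 + 8516\right)} - g{\left(161 \right)} = \frac{-11567 - 17120}{14374 + \left(-4953 + 8516\right)} - \frac{6 \cdot 161^{2}}{-3 + 161} = - \frac{28687}{14374 + 3563} - 6 \cdot 25921 \cdot \frac{1}{158} = - \frac{28687}{17937} - 6 \cdot 25921 \cdot \frac{1}{158} = \left(-28687\right) \frac{1}{17937} - \frac{77763}{79} = - \frac{28687}{17937} - \frac{77763}{79} = - \frac{1397101204}{1417023}$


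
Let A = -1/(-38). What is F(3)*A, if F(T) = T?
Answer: 3/38 ≈ 0.078947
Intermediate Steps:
A = 1/38 (A = -1*(-1/38) = 1/38 ≈ 0.026316)
F(3)*A = 3*(1/38) = 3/38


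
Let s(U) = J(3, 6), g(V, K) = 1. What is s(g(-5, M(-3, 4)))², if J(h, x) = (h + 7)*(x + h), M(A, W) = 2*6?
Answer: 8100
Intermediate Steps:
M(A, W) = 12
J(h, x) = (7 + h)*(h + x)
s(U) = 90 (s(U) = 3² + 7*3 + 7*6 + 3*6 = 9 + 21 + 42 + 18 = 90)
s(g(-5, M(-3, 4)))² = 90² = 8100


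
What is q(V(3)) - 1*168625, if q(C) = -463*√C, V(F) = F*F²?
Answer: -168625 - 1389*√3 ≈ -1.7103e+5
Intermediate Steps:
V(F) = F³
q(V(3)) - 1*168625 = -463*3*√3 - 1*168625 = -1389*√3 - 168625 = -168625 - 1389*√3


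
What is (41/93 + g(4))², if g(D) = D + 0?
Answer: 170569/8649 ≈ 19.721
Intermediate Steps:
g(D) = D
(41/93 + g(4))² = (41/93 + 4)² = (413/93)² = 170569/8649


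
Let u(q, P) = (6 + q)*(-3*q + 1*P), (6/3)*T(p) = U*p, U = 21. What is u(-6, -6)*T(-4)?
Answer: 0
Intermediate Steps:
T(p) = 21*p/2 (T(p) = (21*p)/2 = 21*p/2)
u(q, P) = (6 + q)*(P - 3*q) (u(q, P) = (6 + q)*(-3*q + P) = (6 + q)*(P - 3*q))
u(-6, -6)*T(-4) = (-18*(-6) - 3*(-6)² + 6*(-6) - 6*(-6))*((21/2)*(-4)) = (108 - 3*36 - 36 + 36)*(-42) = (108 - 108 - 36 + 36)*(-42) = 0*(-42) = 0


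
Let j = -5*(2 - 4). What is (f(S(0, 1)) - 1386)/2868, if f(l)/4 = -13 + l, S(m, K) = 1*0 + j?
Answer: -233/478 ≈ -0.48745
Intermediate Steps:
j = 10 (j = -5*(-2) = 10)
S(m, K) = 10 (S(m, K) = 1*0 + 10 = 0 + 10 = 10)
f(l) = -52 + 4*l (f(l) = 4*(-13 + l) = -52 + 4*l)
(f(S(0, 1)) - 1386)/2868 = ((-52 + 4*10) - 1386)/2868 = ((-52 + 40) - 1386)*(1/2868) = (-12 - 1386)*(1/2868) = -1398*1/2868 = -233/478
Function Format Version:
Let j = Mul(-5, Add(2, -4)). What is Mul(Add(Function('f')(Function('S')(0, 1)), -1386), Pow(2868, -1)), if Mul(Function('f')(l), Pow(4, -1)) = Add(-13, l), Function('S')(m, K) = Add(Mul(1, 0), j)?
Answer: Rational(-233, 478) ≈ -0.48745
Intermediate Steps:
j = 10 (j = Mul(-5, -2) = 10)
Function('S')(m, K) = 10 (Function('S')(m, K) = Add(Mul(1, 0), 10) = Add(0, 10) = 10)
Function('f')(l) = Add(-52, Mul(4, l)) (Function('f')(l) = Mul(4, Add(-13, l)) = Add(-52, Mul(4, l)))
Mul(Add(Function('f')(Function('S')(0, 1)), -1386), Pow(2868, -1)) = Mul(Add(Add(-52, Mul(4, 10)), -1386), Pow(2868, -1)) = Mul(Add(Add(-52, 40), -1386), Rational(1, 2868)) = Mul(Add(-12, -1386), Rational(1, 2868)) = Mul(-1398, Rational(1, 2868)) = Rational(-233, 478)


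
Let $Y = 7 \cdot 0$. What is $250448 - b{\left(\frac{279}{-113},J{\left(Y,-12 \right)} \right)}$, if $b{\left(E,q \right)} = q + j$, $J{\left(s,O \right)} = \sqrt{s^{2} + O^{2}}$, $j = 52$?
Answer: $250384$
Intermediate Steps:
$Y = 0$
$J{\left(s,O \right)} = \sqrt{O^{2} + s^{2}}$
$b{\left(E,q \right)} = 52 + q$ ($b{\left(E,q \right)} = q + 52 = 52 + q$)
$250448 - b{\left(\frac{279}{-113},J{\left(Y,-12 \right)} \right)} = 250448 - \left(52 + \sqrt{\left(-12\right)^{2} + 0^{2}}\right) = 250448 - \left(52 + \sqrt{144 + 0}\right) = 250448 - \left(52 + \sqrt{144}\right) = 250448 - \left(52 + 12\right) = 250448 - 64 = 250384$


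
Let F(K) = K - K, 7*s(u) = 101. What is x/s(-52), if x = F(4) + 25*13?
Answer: 2275/101 ≈ 22.525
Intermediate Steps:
s(u) = 101/7 (s(u) = (⅐)*101 = 101/7)
F(K) = 0
x = 325 (x = 0 + 25*13 = 0 + 325 = 325)
x/s(-52) = 325/(101/7) = 325*(7/101) = 2275/101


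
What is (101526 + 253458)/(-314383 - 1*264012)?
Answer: -354984/578395 ≈ -0.61374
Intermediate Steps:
(101526 + 253458)/(-314383 - 1*264012) = 354984/(-314383 - 264012) = 354984/(-578395) = 354984*(-1/578395) = -354984/578395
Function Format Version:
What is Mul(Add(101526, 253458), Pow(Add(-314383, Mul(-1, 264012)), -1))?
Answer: Rational(-354984, 578395) ≈ -0.61374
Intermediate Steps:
Mul(Add(101526, 253458), Pow(Add(-314383, Mul(-1, 264012)), -1)) = Mul(354984, Pow(Add(-314383, -264012), -1)) = Mul(354984, Pow(-578395, -1)) = Mul(354984, Rational(-1, 578395)) = Rational(-354984, 578395)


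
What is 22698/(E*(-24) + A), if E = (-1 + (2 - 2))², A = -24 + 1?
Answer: -22698/47 ≈ -482.94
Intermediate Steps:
A = -23
E = 1 (E = (-1 + 0)² = (-1)² = 1)
22698/(E*(-24) + A) = 22698/(1*(-24) - 23) = 22698/(-24 - 23) = 22698/(-47) = 22698*(-1/47) = -22698/47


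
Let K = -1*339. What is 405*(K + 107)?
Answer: -93960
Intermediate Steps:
K = -339
405*(K + 107) = 405*(-339 + 107) = 405*(-232) = -93960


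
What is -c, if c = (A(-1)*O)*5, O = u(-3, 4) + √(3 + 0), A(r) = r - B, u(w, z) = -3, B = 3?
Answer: -60 + 20*√3 ≈ -25.359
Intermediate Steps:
A(r) = -3 + r (A(r) = r - 1*3 = r - 3 = -3 + r)
O = -3 + √3 (O = -3 + √(3 + 0) = -3 + √3 ≈ -1.2680)
c = 60 - 20*√3 (c = ((-3 - 1)*(-3 + √3))*5 = -4*(-3 + √3)*5 = (12 - 4*√3)*5 = 60 - 20*√3 ≈ 25.359)
-c = -(60 - 20*√3) = -60 + 20*√3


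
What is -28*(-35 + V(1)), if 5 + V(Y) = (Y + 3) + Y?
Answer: 980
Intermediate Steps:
V(Y) = -2 + 2*Y (V(Y) = -5 + ((Y + 3) + Y) = -5 + ((3 + Y) + Y) = -5 + (3 + 2*Y) = -2 + 2*Y)
-28*(-35 + V(1)) = -28*(-35 + (-2 + 2*1)) = -28*(-35 + (-2 + 2)) = -28*(-35 + 0) = -28*(-35) = 980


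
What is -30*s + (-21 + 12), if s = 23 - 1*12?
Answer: -339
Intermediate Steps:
s = 11 (s = 23 - 12 = 11)
-30*s + (-21 + 12) = -30*11 + (-21 + 12) = -330 - 9 = -339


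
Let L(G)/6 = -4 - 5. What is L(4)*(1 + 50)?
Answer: -2754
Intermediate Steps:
L(G) = -54 (L(G) = 6*(-4 - 5) = 6*(-9) = -54)
L(4)*(1 + 50) = -54*(1 + 50) = -54*51 = -2754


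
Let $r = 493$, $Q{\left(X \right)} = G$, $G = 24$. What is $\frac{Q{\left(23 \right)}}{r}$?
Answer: $\frac{24}{493} \approx 0.048682$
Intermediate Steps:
$Q{\left(X \right)} = 24$
$\frac{Q{\left(23 \right)}}{r} = \frac{24}{493}$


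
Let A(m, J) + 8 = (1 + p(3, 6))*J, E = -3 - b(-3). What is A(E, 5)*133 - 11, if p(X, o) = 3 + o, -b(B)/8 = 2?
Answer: 5575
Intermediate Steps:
b(B) = -16 (b(B) = -8*2 = -16)
E = 13 (E = -3 - 1*(-16) = -3 + 16 = 13)
A(m, J) = -8 + 10*J (A(m, J) = -8 + (1 + (3 + 6))*J = -8 + (1 + 9)*J = -8 + 10*J)
A(E, 5)*133 - 11 = (-8 + 10*5)*133 - 11 = (-8 + 50)*133 - 11 = 42*133 - 11 = 5586 - 11 = 5575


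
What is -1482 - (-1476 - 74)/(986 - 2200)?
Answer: -900349/607 ≈ -1483.3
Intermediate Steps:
-1482 - (-1476 - 74)/(986 - 2200) = -1482 - (-1550)/(-1214) = -1482 - (-1550)*(-1)/1214 = -1482 - 1*775/607 = -1482 - 775/607 = -900349/607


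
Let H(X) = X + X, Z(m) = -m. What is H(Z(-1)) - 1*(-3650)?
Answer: 3652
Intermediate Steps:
H(X) = 2*X
H(Z(-1)) - 1*(-3650) = 2*(-1*(-1)) - 1*(-3650) = 2*1 + 3650 = 2 + 3650 = 3652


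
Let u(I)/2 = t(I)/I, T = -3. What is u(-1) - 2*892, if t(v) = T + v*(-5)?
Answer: -1788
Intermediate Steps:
t(v) = -3 - 5*v (t(v) = -3 + v*(-5) = -3 - 5*v)
u(I) = 2*(-3 - 5*I)/I (u(I) = 2*((-3 - 5*I)/I) = 2*(-3 - 5*I)/I)
u(-1) - 2*892 = (-10 - 6/(-1)) - 2*892 = (-10 - 6*(-1)) - 1*1784 = (-10 + 6) - 1784 = -4 - 1784 = -1788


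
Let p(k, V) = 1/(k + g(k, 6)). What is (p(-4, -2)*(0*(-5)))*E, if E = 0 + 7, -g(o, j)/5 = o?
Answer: 0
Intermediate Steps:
g(o, j) = -5*o
p(k, V) = -1/(4*k) (p(k, V) = 1/(k - 5*k) = 1/(-4*k) = -1/(4*k))
E = 7
(p(-4, -2)*(0*(-5)))*E = ((-1/4/(-4))*(0*(-5)))*7 = (-1/4*(-1/4)*0)*7 = ((1/16)*0)*7 = 0*7 = 0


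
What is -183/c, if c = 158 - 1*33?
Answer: -183/125 ≈ -1.4640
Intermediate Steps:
c = 125 (c = 158 - 33 = 125)
-183/c = -183/125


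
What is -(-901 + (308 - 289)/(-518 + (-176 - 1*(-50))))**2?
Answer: -336705149169/414736 ≈ -8.1185e+5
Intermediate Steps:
-(-901 + (308 - 289)/(-518 + (-176 - 1*(-50))))**2 = -(-901 + 19/(-518 + (-176 + 50)))**2 = -(-901 + 19/(-518 - 126))**2 = -(-901 + 19/(-644))**2 = -(-901 + 19*(-1/644))**2 = -(-901 - 19/644)**2 = -(-580263/644)**2 = -1*336705149169/414736 = -336705149169/414736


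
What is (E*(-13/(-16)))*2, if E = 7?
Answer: 91/8 ≈ 11.375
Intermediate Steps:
(E*(-13/(-16)))*2 = (7*(-13/(-16)))*2 = (7*(-13*(-1/16)))*2 = (7*(13/16))*2 = (91/16)*2 = 91/8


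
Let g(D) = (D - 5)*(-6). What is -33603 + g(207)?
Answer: -34815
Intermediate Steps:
g(D) = 30 - 6*D (g(D) = (-5 + D)*(-6) = 30 - 6*D)
-33603 + g(207) = -33603 + (30 - 6*207) = -33603 + (30 - 1242) = -33603 - 1212 = -34815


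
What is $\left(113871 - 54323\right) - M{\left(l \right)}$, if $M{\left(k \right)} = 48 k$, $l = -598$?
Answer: $88252$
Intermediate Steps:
$\left(113871 - 54323\right) - M{\left(l \right)} = \left(113871 - 54323\right) - 48 \left(-598\right) = \left(113871 - 54323\right) - -28704 = 59548 + 28704 = 88252$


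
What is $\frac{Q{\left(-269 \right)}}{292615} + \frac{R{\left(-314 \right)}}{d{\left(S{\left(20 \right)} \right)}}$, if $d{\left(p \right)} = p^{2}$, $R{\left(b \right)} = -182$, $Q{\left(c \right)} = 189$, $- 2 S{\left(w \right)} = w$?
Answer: $- \frac{5323703}{2926150} \approx -1.8194$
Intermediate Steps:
$S{\left(w \right)} = - \frac{w}{2}$
$\frac{Q{\left(-269 \right)}}{292615} + \frac{R{\left(-314 \right)}}{d{\left(S{\left(20 \right)} \right)}} = \frac{189}{292615} - \frac{182}{\left(\left(- \frac{1}{2}\right) 20\right)^{2}} = 189 \cdot \frac{1}{292615} - \frac{182}{\left(-10\right)^{2}} = \frac{189}{292615} - \frac{182}{100} = \frac{189}{292615} - \frac{91}{50} = - \frac{5323703}{2926150}$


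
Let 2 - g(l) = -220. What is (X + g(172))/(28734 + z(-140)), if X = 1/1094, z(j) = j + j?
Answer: 242869/31128676 ≈ 0.0078021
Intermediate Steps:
z(j) = 2*j
X = 1/1094 ≈ 0.00091408
g(l) = 222 (g(l) = 2 - 1*(-220) = 2 + 220 = 222)
(X + g(172))/(28734 + z(-140)) = (1/1094 + 222)/(28734 + 2*(-140)) = 242869/(1094*(28734 - 280)) = (242869/1094)/28454 = (242869/1094)*(1/28454) = 242869/31128676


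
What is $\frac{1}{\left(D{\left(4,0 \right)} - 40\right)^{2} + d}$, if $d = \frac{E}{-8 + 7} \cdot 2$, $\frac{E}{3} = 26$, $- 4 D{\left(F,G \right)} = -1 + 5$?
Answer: $\frac{1}{1525} \approx 0.00065574$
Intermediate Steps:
$D{\left(F,G \right)} = -1$ ($D{\left(F,G \right)} = - \frac{-1 + 5}{4} = \left(- \frac{1}{4}\right) 4 = -1$)
$E = 78$ ($E = 3 \cdot 26 = 78$)
$d = -156$ ($d = \frac{1}{-8 + 7} \cdot 78 \cdot 2 = \frac{1}{-1} \cdot 78 \cdot 2 = \left(-1\right) 78 \cdot 2 = \left(-78\right) 2 = -156$)
$\frac{1}{\left(D{\left(4,0 \right)} - 40\right)^{2} + d} = \frac{1}{\left(-1 - 40\right)^{2} - 156} = \frac{1}{\left(-41\right)^{2} - 156} = \frac{1}{1681 - 156} = \frac{1}{1525}$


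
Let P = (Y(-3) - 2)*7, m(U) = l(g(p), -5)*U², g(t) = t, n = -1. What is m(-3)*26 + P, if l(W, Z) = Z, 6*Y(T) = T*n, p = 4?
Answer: -2361/2 ≈ -1180.5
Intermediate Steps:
Y(T) = -T/6 (Y(T) = (T*(-1))/6 = (-T)/6 = -T/6)
m(U) = -5*U²
P = -21/2 (P = (-⅙*(-3) - 2)*7 = (½ - 2)*7 = -3/2*7 = -21/2 ≈ -10.500)
m(-3)*26 + P = -5*(-3)²*26 - 21/2 = -5*9*26 - 21/2 = -45*26 - 21/2 = -1170 - 21/2 = -2361/2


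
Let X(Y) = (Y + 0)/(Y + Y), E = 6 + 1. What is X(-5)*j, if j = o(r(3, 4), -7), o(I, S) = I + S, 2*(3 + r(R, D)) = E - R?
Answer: -4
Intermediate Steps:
E = 7
r(R, D) = ½ - R/2 (r(R, D) = -3 + (7 - R)/2 = -3 + (7/2 - R/2) = ½ - R/2)
j = -8 (j = (½ - ½*3) - 7 = (½ - 3/2) - 7 = -1 - 7 = -8)
X(Y) = ½ (X(Y) = Y/((2*Y)) = Y*(1/(2*Y)) = ½)
X(-5)*j = (½)*(-8) = -4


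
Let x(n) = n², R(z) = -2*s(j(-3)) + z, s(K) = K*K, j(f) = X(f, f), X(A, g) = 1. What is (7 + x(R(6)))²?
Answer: 529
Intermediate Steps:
j(f) = 1
s(K) = K²
R(z) = -2 + z (R(z) = -2*1² + z = -2*1 + z = -2 + z)
(7 + x(R(6)))² = (7 + (-2 + 6)²)² = (7 + 4²)² = (7 + 16)² = 23² = 529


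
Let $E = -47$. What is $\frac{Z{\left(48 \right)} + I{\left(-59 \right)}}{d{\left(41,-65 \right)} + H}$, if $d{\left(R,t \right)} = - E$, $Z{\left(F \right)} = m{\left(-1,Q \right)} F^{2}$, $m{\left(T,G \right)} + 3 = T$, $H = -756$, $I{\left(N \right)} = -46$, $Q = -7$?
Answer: $\frac{9262}{709} \approx 13.063$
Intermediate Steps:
$m{\left(T,G \right)} = -3 + T$
$Z{\left(F \right)} = - 4 F^{2}$ ($Z{\left(F \right)} = \left(-3 - 1\right) F^{2} = - 4 F^{2}$)
$d{\left(R,t \right)} = 47$ ($d{\left(R,t \right)} = \left(-1\right) \left(-47\right) = 47$)
$\frac{Z{\left(48 \right)} + I{\left(-59 \right)}}{d{\left(41,-65 \right)} + H} = \frac{- 4 \cdot 48^{2} - 46}{47 - 756} = \frac{\left(-4\right) 2304 - 46}{-709} = \left(-9216 - 46\right) \left(- \frac{1}{709}\right) = \left(-9262\right) \left(- \frac{1}{709}\right) = \frac{9262}{709}$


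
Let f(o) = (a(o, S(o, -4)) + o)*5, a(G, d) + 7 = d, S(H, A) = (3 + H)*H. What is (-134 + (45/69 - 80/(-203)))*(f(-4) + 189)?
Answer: -13656742/667 ≈ -20475.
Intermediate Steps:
S(H, A) = H*(3 + H)
a(G, d) = -7 + d
f(o) = -35 + 5*o + 5*o*(3 + o) (f(o) = ((-7 + o*(3 + o)) + o)*5 = (-7 + o + o*(3 + o))*5 = -35 + 5*o + 5*o*(3 + o))
(-134 + (45/69 - 80/(-203)))*(f(-4) + 189) = (-134 + (45/69 - 80/(-203)))*((-35 + 5*(-4) + 5*(-4)*(3 - 4)) + 189) = (-134 + (45*(1/69) - 80*(-1/203)))*((-35 - 20 + 5*(-4)*(-1)) + 189) = (-134 + (15/23 + 80/203))*((-35 - 20 + 20) + 189) = (-134 + 4885/4669)*(-35 + 189) = -620761/4669*154 = -13656742/667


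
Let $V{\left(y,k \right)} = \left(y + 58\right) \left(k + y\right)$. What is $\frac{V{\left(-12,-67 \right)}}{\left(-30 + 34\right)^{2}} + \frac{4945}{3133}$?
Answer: $- \frac{5653101}{25064} \approx -225.55$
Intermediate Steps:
$V{\left(y,k \right)} = \left(58 + y\right) \left(k + y\right)$
$\frac{V{\left(-12,-67 \right)}}{\left(-30 + 34\right)^{2}} + \frac{4945}{3133} = \frac{\left(-12\right)^{2} + 58 \left(-67\right) + 58 \left(-12\right) - -804}{\left(-30 + 34\right)^{2}} + \frac{4945}{3133} = \frac{144 - 3886 - 696 + 804}{4^{2}} + 4945 \cdot \frac{1}{3133} = - \frac{3634}{16} + \frac{4945}{3133} = \left(-3634\right) \frac{1}{16} + \frac{4945}{3133} = - \frac{1817}{8} + \frac{4945}{3133} = - \frac{5653101}{25064}$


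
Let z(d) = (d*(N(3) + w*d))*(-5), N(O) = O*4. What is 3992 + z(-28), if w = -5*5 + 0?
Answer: 103672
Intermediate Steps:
w = -25 (w = -25 + 0 = -25)
N(O) = 4*O
z(d) = -5*d*(12 - 25*d) (z(d) = (d*(4*3 - 25*d))*(-5) = (d*(12 - 25*d))*(-5) = -5*d*(12 - 25*d))
3992 + z(-28) = 3992 + 5*(-28)*(-12 + 25*(-28)) = 3992 + 5*(-28)*(-12 - 700) = 3992 + 5*(-28)*(-712) = 3992 + 99680 = 103672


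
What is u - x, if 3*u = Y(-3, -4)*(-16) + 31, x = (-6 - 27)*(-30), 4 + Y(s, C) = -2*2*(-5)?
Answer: -1065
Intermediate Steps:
Y(s, C) = 16 (Y(s, C) = -4 - 2*2*(-5) = -4 - 4*(-5) = -4 + 20 = 16)
x = 990 (x = -33*(-30) = 990)
u = -75 (u = (16*(-16) + 31)/3 = (-256 + 31)/3 = (⅓)*(-225) = -75)
u - x = -75 - 1*990 = -75 - 990 = -1065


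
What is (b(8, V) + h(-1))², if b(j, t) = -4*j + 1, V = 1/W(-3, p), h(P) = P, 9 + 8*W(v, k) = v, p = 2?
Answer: 1024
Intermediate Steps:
W(v, k) = -9/8 + v/8
V = -⅔ (V = 1/(-9/8 + (⅛)*(-3)) = 1/(-9/8 - 3/8) = 1/(-3/2) = -⅔ ≈ -0.66667)
b(j, t) = 1 - 4*j
(b(8, V) + h(-1))² = ((1 - 4*8) - 1)² = ((1 - 32) - 1)² = (-31 - 1)² = (-32)² = 1024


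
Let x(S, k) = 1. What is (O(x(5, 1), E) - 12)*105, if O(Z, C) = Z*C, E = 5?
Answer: -735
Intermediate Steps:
O(Z, C) = C*Z
(O(x(5, 1), E) - 12)*105 = (5*1 - 12)*105 = (5 - 12)*105 = -7*105 = -735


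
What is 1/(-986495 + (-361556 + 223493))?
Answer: -1/1124558 ≈ -8.8924e-7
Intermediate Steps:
1/(-986495 + (-361556 + 223493)) = 1/(-986495 - 138063) = 1/(-1124558) = -1/1124558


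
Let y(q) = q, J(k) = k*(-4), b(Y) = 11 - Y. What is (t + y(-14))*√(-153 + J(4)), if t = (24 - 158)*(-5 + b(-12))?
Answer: -31538*I ≈ -31538.0*I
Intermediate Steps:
J(k) = -4*k
t = -2412 (t = (24 - 158)*(-5 + (11 - 1*(-12))) = -134*(-5 + (11 + 12)) = -134*(-5 + 23) = -134*18 = -2412)
(t + y(-14))*√(-153 + J(4)) = (-2412 - 14)*√(-153 - 4*4) = -2426*√(-153 - 16) = -31538*I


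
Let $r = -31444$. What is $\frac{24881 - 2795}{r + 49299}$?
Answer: $\frac{22086}{17855} \approx 1.237$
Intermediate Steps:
$\frac{24881 - 2795}{r + 49299} = \frac{24881 - 2795}{-31444 + 49299} = \frac{22086}{17855}$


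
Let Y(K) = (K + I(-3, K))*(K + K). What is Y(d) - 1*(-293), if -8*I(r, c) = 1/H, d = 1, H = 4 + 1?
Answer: 5899/20 ≈ 294.95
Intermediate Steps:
H = 5
I(r, c) = -1/40 (I(r, c) = -⅛/5 = -⅛*⅕ = -1/40)
Y(K) = 2*K*(-1/40 + K) (Y(K) = (K - 1/40)*(K + K) = (-1/40 + K)*(2*K) = 2*K*(-1/40 + K))
Y(d) - 1*(-293) = (1/20)*1*(-1 + 40*1) - 1*(-293) = (1/20)*1*(-1 + 40) + 293 = (1/20)*1*39 + 293 = 39/20 + 293 = 5899/20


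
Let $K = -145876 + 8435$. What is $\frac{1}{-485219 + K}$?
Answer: $- \frac{1}{622660} \approx -1.606 \cdot 10^{-6}$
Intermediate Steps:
$K = -137441$
$\frac{1}{-485219 + K} = \frac{1}{-485219 - 137441} = \frac{1}{-622660} = - \frac{1}{622660}$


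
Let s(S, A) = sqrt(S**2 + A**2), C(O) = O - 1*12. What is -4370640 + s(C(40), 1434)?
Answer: -4370640 + 2*sqrt(514285) ≈ -4.3692e+6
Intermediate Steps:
C(O) = -12 + O (C(O) = O - 12 = -12 + O)
s(S, A) = sqrt(A**2 + S**2)
-4370640 + s(C(40), 1434) = -4370640 + sqrt(1434**2 + (-12 + 40)**2) = -4370640 + sqrt(2056356 + 28**2) = -4370640 + sqrt(2056356 + 784) = -4370640 + sqrt(2057140) = -4370640 + 2*sqrt(514285)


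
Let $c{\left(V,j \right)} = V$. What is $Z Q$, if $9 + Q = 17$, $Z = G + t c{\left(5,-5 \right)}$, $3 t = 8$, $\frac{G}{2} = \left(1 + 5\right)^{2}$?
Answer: $\frac{2048}{3} \approx 682.67$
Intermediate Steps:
$G = 72$ ($G = 2 \left(1 + 5\right)^{2} = 2 \cdot 6^{2} = 2 \cdot 36 = 72$)
$t = \frac{8}{3}$ ($t = \frac{1}{3} \cdot 8 = \frac{8}{3} \approx 2.6667$)
$Z = \frac{256}{3}$ ($Z = 72 + \frac{8}{3} \cdot 5 = 72 + \frac{40}{3} = \frac{256}{3} \approx 85.333$)
$Q = 8$ ($Q = -9 + 17 = 8$)
$Z Q = \frac{256}{3} \cdot 8 = \frac{2048}{3}$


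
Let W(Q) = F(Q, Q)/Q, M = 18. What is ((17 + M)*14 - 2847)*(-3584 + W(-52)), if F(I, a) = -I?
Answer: 8449845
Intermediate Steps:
W(Q) = -1 (W(Q) = (-Q)/Q = -1)
((17 + M)*14 - 2847)*(-3584 + W(-52)) = ((17 + 18)*14 - 2847)*(-3584 - 1) = (35*14 - 2847)*(-3585) = (490 - 2847)*(-3585) = -2357*(-3585) = 8449845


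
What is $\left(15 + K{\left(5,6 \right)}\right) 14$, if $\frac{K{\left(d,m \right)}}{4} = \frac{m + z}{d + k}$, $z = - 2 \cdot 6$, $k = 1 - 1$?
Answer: $\frac{714}{5} \approx 142.8$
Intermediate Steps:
$k = 0$
$z = -12$ ($z = \left(-1\right) 12 = -12$)
$K{\left(d,m \right)} = \frac{4 \left(-12 + m\right)}{d}$ ($K{\left(d,m \right)} = 4 \frac{m - 12}{d + 0} = 4 \frac{-12 + m}{d} = \frac{4 \left(-12 + m\right)}{d}$)
$\left(15 + K{\left(5,6 \right)}\right) 14 = \left(15 + \frac{4 \left(-12 + 6\right)}{5}\right) 14 = \left(15 + 4 \cdot \frac{1}{5} \left(-6\right)\right) 14 = \left(15 - \frac{24}{5}\right) 14 = \frac{51}{5} \cdot 14 = \frac{714}{5}$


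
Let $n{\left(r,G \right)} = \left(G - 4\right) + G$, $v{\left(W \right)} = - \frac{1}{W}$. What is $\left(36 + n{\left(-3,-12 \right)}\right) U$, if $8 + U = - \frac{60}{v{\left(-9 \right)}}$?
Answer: $-4384$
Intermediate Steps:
$n{\left(r,G \right)} = -4 + 2 G$ ($n{\left(r,G \right)} = \left(-4 + G\right) + G = -4 + 2 G$)
$U = -548$ ($U = -8 - \frac{60}{\left(-1\right) \frac{1}{-9}} = -8 - \frac{60}{\left(-1\right) \left(- \frac{1}{9}\right)} = -8 - 60 \frac{1}{\frac{1}{9}} = -8 - 540 = -548$)
$\left(36 + n{\left(-3,-12 \right)}\right) U = \left(36 + \left(-4 + 2 \left(-12\right)\right)\right) \left(-548\right) = \left(36 - 28\right) \left(-548\right) = 8 \left(-548\right) = -4384$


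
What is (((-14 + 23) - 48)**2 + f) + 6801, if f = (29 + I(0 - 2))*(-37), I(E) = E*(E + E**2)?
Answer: 7397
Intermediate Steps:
f = -925 (f = (29 + (0 - 2)**2*(1 + (0 - 2)))*(-37) = (29 + (-2)**2*(1 - 2))*(-37) = (29 + 4*(-1))*(-37) = (29 - 4)*(-37) = 25*(-37) = -925)
(((-14 + 23) - 48)**2 + f) + 6801 = (((-14 + 23) - 48)**2 - 925) + 6801 = ((9 - 48)**2 - 925) + 6801 = ((-39)**2 - 925) + 6801 = (1521 - 925) + 6801 = 596 + 6801 = 7397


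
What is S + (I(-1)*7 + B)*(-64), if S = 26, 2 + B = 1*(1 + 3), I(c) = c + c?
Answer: 794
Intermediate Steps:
I(c) = 2*c
B = 2 (B = -2 + 1*(1 + 3) = -2 + 1*4 = -2 + 4 = 2)
S + (I(-1)*7 + B)*(-64) = 26 + ((2*(-1))*7 + 2)*(-64) = 26 + (-2*7 + 2)*(-64) = 26 + (-14 + 2)*(-64) = 26 - 12*(-64) = 26 + 768 = 794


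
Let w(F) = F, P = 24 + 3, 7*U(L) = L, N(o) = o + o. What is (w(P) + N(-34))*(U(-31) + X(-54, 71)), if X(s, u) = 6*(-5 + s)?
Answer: 102869/7 ≈ 14696.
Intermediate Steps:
N(o) = 2*o
U(L) = L/7
X(s, u) = -30 + 6*s
P = 27
(w(P) + N(-34))*(U(-31) + X(-54, 71)) = (27 + 2*(-34))*((1/7)*(-31) + (-30 + 6*(-54))) = (27 - 68)*(-31/7 + (-30 - 324)) = -41*(-31/7 - 354) = -41*(-2509/7) = 102869/7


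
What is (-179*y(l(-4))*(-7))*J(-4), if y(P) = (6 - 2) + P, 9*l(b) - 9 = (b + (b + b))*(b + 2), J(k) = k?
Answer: -115276/3 ≈ -38425.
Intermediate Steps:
l(b) = 1 + b*(2 + b)/3 (l(b) = 1 + ((b + (b + b))*(b + 2))/9 = 1 + ((b + 2*b)*(2 + b))/9 = 1 + ((3*b)*(2 + b))/9 = 1 + (3*b*(2 + b))/9 = 1 + b*(2 + b)/3)
y(P) = 4 + P
(-179*y(l(-4))*(-7))*J(-4) = -179*(4 + (1 + (⅓)*(-4)² + (⅔)*(-4)))*(-7)*(-4) = -179*(4 + (1 + (⅓)*16 - 8/3))*(-7)*(-4) = -179*(4 + (1 + 16/3 - 8/3))*(-7)*(-4) = -179*(4 + 11/3)*(-7)*(-4) = -4117*(-7)/3*(-4) = -179*(-161/3)*(-4) = (28819/3)*(-4) = -115276/3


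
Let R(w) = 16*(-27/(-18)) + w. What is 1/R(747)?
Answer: 1/771 ≈ 0.0012970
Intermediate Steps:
R(w) = 24 + w (R(w) = 16*(-27*(-1/18)) + w = 16*(3/2) + w = 24 + w)
1/R(747) = 1/(24 + 747) = 1/771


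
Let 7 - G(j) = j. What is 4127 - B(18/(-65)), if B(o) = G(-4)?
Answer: 4116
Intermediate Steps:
G(j) = 7 - j
B(o) = 11 (B(o) = 7 - 1*(-4) = 7 + 4 = 11)
4127 - B(18/(-65)) = 4127 - 1*11 = 4127 - 11 = 4116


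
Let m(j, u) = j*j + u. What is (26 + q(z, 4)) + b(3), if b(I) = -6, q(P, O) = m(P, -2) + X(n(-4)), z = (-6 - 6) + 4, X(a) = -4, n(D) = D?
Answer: 78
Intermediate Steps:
z = -8 (z = -12 + 4 = -8)
m(j, u) = u + j² (m(j, u) = j² + u = u + j²)
q(P, O) = -6 + P² (q(P, O) = (-2 + P²) - 4 = -6 + P²)
(26 + q(z, 4)) + b(3) = (26 + (-6 + (-8)²)) - 6 = (26 + (-6 + 64)) - 6 = (26 + 58) - 6 = 84 - 6 = 78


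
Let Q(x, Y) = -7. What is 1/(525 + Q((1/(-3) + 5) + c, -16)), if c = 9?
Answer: 1/518 ≈ 0.0019305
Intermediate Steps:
1/(525 + Q((1/(-3) + 5) + c, -16)) = 1/(525 - 7) = 1/518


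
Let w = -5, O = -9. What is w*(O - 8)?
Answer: 85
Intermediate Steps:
w*(O - 8) = -5*(-9 - 8) = -5*(-17) = 85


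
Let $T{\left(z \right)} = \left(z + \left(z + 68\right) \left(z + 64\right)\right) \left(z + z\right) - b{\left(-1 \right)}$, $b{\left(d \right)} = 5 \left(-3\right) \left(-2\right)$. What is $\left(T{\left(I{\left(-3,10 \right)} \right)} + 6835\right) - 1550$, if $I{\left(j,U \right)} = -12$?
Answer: $-64345$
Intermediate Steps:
$b{\left(d \right)} = 30$ ($b{\left(d \right)} = \left(-15\right) \left(-2\right) = 30$)
$T{\left(z \right)} = -30 + 2 z \left(z + \left(64 + z\right) \left(68 + z\right)\right)$ ($T{\left(z \right)} = \left(z + \left(z + 68\right) \left(z + 64\right)\right) \left(z + z\right) - 30 = \left(z + \left(68 + z\right) \left(64 + z\right)\right) 2 z - 30 = \left(z + \left(64 + z\right) \left(68 + z\right)\right) 2 z - 30 = 2 z \left(z + \left(64 + z\right) \left(68 + z\right)\right) - 30 = -30 + 2 z \left(z + \left(64 + z\right) \left(68 + z\right)\right)$)
$\left(T{\left(I{\left(-3,10 \right)} \right)} + 6835\right) - 1550 = \left(\left(-30 + 2 \left(-12\right)^{3} + 266 \left(-12\right)^{2} + 8704 \left(-12\right)\right) + 6835\right) - 1550 = \left(\left(-30 + 2 \left(-1728\right) + 266 \cdot 144 - 104448\right) + 6835\right) - 1550 = \left(\left(-30 - 3456 + 38304 - 104448\right) + 6835\right) - 1550 = \left(-69630 + 6835\right) - 1550 = -62795 - 1550 = -64345$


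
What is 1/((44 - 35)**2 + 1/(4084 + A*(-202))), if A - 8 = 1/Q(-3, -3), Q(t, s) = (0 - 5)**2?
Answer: 61498/4981363 ≈ 0.012346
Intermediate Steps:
Q(t, s) = 25 (Q(t, s) = (-5)**2 = 25)
A = 201/25 (A = 8 + 1/25 = 201/25 ≈ 8.0400)
1/((44 - 35)**2 + 1/(4084 + A*(-202))) = 1/((44 - 35)**2 + 1/(4084 + (201/25)*(-202))) = 1/(9**2 + 1/(4084 - 40602/25)) = 1/(81 + 1/(61498/25)) = 1/(81 + 25/61498) = 1/(4981363/61498) = 61498/4981363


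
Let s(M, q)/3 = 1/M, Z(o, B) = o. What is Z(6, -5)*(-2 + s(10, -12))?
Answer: -51/5 ≈ -10.200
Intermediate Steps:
s(M, q) = 3/M
Z(6, -5)*(-2 + s(10, -12)) = 6*(-2 + 3/10) = 6*(-17/10) = -51/5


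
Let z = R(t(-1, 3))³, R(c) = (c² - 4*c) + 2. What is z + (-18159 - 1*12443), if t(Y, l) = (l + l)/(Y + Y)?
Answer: -18435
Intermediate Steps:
t(Y, l) = l/Y (t(Y, l) = (2*l)/((2*Y)) = (2*l)*(1/(2*Y)) = l/Y)
R(c) = 2 + c² - 4*c
z = 12167 (z = (2 + (3/(-1))² - 12/(-1))³ = (2 + (3*(-1))² - 12*(-1))³ = (2 + (-3)² - 4*(-3))³ = (2 + 9 + 12)³ = 23³ = 12167)
z + (-18159 - 1*12443) = 12167 + (-18159 - 1*12443) = 12167 + (-18159 - 12443) = 12167 - 30602 = -18435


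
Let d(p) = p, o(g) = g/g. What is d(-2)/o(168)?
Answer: -2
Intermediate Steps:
o(g) = 1
d(-2)/o(168) = -2/1 = -2*1 = -2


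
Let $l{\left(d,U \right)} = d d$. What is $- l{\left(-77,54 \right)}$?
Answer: $-5929$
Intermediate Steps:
$l{\left(d,U \right)} = d^{2}$
$- l{\left(-77,54 \right)} = - \left(-77\right)^{2} = \left(-1\right) 5929 = -5929$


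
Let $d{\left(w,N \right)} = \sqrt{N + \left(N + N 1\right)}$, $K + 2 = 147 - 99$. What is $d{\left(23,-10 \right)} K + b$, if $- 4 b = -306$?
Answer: $\frac{153}{2} + 46 i \sqrt{30} \approx 76.5 + 251.95 i$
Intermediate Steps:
$K = 46$ ($K = -2 + \left(147 - 99\right) = -2 + 48 = 46$)
$b = \frac{153}{2}$ ($b = \left(- \frac{1}{4}\right) \left(-306\right) = \frac{153}{2} \approx 76.5$)
$d{\left(w,N \right)} = \sqrt{3} \sqrt{N}$ ($d{\left(w,N \right)} = \sqrt{N + \left(N + N\right)} = \sqrt{N + 2 N} = \sqrt{3 N} = \sqrt{3} \sqrt{N}$)
$d{\left(23,-10 \right)} K + b = \sqrt{3} \sqrt{-10} \cdot 46 + \frac{153}{2} = \sqrt{3} i \sqrt{10} \cdot 46 + \frac{153}{2} = i \sqrt{30} \cdot 46 + \frac{153}{2} = 46 i \sqrt{30} + \frac{153}{2} = \frac{153}{2} + 46 i \sqrt{30}$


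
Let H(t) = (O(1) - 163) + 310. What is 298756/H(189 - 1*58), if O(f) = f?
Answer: 74689/37 ≈ 2018.6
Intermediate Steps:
H(t) = 148 (H(t) = (1 - 163) + 310 = -162 + 310 = 148)
298756/H(189 - 1*58) = 298756/148 = 298756*(1/148) = 74689/37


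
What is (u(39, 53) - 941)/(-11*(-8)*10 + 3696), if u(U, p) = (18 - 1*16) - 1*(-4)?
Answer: -85/416 ≈ -0.20433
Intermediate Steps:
u(U, p) = 6 (u(U, p) = (18 - 16) + 4 = 2 + 4 = 6)
(u(39, 53) - 941)/(-11*(-8)*10 + 3696) = (6 - 941)/(-11*(-8)*10 + 3696) = -935/(88*10 + 3696) = -935/(880 + 3696) = -935/4576 = -935*1/4576 = -85/416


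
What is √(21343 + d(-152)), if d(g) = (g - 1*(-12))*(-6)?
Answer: √22183 ≈ 148.94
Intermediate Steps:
d(g) = -72 - 6*g (d(g) = (g + 12)*(-6) = (12 + g)*(-6) = -72 - 6*g)
√(21343 + d(-152)) = √(21343 + (-72 - 6*(-152))) = √(21343 + (-72 + 912)) = √(21343 + 840) = √22183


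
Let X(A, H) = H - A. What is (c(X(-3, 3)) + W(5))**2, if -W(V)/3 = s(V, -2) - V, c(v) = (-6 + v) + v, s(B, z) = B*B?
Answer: 2916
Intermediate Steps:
s(B, z) = B**2
c(v) = -6 + 2*v
W(V) = -3*V**2 + 3*V (W(V) = -3*(V**2 - V) = -3*V**2 + 3*V)
(c(X(-3, 3)) + W(5))**2 = ((-6 + 2*(3 - 1*(-3))) + 3*5*(1 - 1*5))**2 = ((-6 + 2*(3 + 3)) + 3*5*(1 - 5))**2 = ((-6 + 2*6) + 3*5*(-4))**2 = ((-6 + 12) - 60)**2 = (6 - 60)**2 = (-54)**2 = 2916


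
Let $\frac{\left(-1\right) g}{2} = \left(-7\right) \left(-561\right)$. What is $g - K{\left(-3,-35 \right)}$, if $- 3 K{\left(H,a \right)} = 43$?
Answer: $- \frac{23519}{3} \approx -7839.7$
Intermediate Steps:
$K{\left(H,a \right)} = - \frac{43}{3}$ ($K{\left(H,a \right)} = \left(- \frac{1}{3}\right) 43 = - \frac{43}{3}$)
$g = -7854$ ($g = - 2 \left(\left(-7\right) \left(-561\right)\right) = \left(-2\right) 3927 = -7854$)
$g - K{\left(-3,-35 \right)} = -7854 - - \frac{43}{3} = -7854 + \frac{43}{3} = - \frac{23519}{3}$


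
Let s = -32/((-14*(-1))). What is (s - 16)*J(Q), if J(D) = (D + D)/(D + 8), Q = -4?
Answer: 256/7 ≈ 36.571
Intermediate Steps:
J(D) = 2*D/(8 + D) (J(D) = (2*D)/(8 + D) = 2*D/(8 + D))
s = -16/7 (s = -32/14 = -32*1/14 = -16/7 ≈ -2.2857)
(s - 16)*J(Q) = (-16/7 - 16)*(2*(-4)/(8 - 4)) = -256*(-4)/(7*4) = -128/7*(-2) = 256/7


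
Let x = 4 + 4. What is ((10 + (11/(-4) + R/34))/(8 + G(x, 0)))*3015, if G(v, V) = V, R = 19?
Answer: 1600965/544 ≈ 2942.9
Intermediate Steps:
x = 8
((10 + (11/(-4) + R/34))/(8 + G(x, 0)))*3015 = ((10 + (11/(-4) + 19/34))/(8 + 0))*3015 = ((10 + (11*(-¼) + 19*(1/34)))/8)*3015 = ((10 + (-11/4 + 19/34))*(⅛))*3015 = ((10 - 149/68)*(⅛))*3015 = ((531/68)*(⅛))*3015 = (531/544)*3015 = 1600965/544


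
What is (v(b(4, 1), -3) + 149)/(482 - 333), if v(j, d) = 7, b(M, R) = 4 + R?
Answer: 156/149 ≈ 1.0470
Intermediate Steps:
(v(b(4, 1), -3) + 149)/(482 - 333) = (7 + 149)/(482 - 333) = 156/149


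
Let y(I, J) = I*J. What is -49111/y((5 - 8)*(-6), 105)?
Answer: -49111/1890 ≈ -25.985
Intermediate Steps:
-49111/y((5 - 8)*(-6), 105) = -49111*(-1/(630*(5 - 8))) = -49111/(-3*(-6)*105) = -49111/(18*105) = -49111/1890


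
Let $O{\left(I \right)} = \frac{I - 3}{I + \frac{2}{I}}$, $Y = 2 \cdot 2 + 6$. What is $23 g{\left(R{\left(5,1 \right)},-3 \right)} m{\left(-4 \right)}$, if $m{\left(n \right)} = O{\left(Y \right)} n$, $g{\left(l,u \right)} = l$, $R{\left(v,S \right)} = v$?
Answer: $- \frac{16100}{51} \approx -315.69$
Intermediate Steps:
$Y = 10$ ($Y = 4 + 6 = 10$)
$O{\left(I \right)} = \frac{-3 + I}{I + \frac{2}{I}}$
$m{\left(n \right)} = \frac{35 n}{51}$ ($m{\left(n \right)} = \frac{10 \left(-3 + 10\right)}{2 + 10^{2}} n = 10 \frac{1}{2 + 100} \cdot 7 n = 10 \cdot \frac{1}{102} \cdot 7 n = \frac{35 n}{51}$)
$23 g{\left(R{\left(5,1 \right)},-3 \right)} m{\left(-4 \right)} = 23 \cdot 5 \cdot \frac{35}{51} \left(-4\right) = 115 \left(- \frac{140}{51}\right) = - \frac{16100}{51}$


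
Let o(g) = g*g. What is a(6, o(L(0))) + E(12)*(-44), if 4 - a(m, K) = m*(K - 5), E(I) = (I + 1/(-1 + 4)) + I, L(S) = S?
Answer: -3110/3 ≈ -1036.7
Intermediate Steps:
E(I) = 1/3 + 2*I (E(I) = (I + 1/3) + I = (1/3 + I) + I = 1/3 + 2*I)
o(g) = g**2
a(m, K) = 4 - m*(-5 + K) (a(m, K) = 4 - m*(K - 5) = 4 - m*(-5 + K))
a(6, o(L(0))) + E(12)*(-44) = (4 + 5*6 - 1*0**2*6) + (1/3 + 2*12)*(-44) = (4 + 30 - 1*0*6) + (1/3 + 24)*(-44) = (4 + 30 + 0) + (73/3)*(-44) = 34 - 3212/3 = -3110/3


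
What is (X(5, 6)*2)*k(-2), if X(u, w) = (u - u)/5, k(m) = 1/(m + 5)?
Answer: 0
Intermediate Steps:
k(m) = 1/(5 + m)
X(u, w) = 0 (X(u, w) = 0*(⅕) = 0)
(X(5, 6)*2)*k(-2) = (0*2)/(5 - 2) = 0/3 = 0*(⅓) = 0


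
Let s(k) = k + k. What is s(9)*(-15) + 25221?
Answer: 24951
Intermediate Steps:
s(k) = 2*k
s(9)*(-15) + 25221 = (2*9)*(-15) + 25221 = 18*(-15) + 25221 = -270 + 25221 = 24951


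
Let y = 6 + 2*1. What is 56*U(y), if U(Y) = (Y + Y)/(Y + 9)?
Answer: 896/17 ≈ 52.706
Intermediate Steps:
y = 8 (y = 6 + 2 = 8)
U(Y) = 2*Y/(9 + Y) (U(Y) = (2*Y)/(9 + Y) = 2*Y/(9 + Y))
56*U(y) = 56*(2*8/(9 + 8)) = 56*(2*8/17) = 56*(2*8*(1/17)) = 56*(16/17) = 896/17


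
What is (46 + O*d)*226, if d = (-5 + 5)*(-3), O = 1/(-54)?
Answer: 10396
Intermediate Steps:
O = -1/54 ≈ -0.018519
d = 0 (d = 0*(-3) = 0)
(46 + O*d)*226 = (46 - 1/54*0)*226 = (46 + 0)*226 = 46*226 = 10396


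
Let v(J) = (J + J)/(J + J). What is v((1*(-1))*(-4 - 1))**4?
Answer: 1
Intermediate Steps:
v(J) = 1 (v(J) = (2*J)/((2*J)) = (2*J)*(1/(2*J)) = 1)
v((1*(-1))*(-4 - 1))**4 = 1**4 = 1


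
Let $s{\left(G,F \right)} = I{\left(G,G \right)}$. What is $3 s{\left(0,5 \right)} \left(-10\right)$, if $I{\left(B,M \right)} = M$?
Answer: $0$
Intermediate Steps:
$s{\left(G,F \right)} = G$
$3 s{\left(0,5 \right)} \left(-10\right) = 3 \cdot 0 \left(-10\right) = 0 \left(-10\right) = 0$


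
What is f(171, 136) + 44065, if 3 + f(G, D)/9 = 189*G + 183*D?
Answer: 558901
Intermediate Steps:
f(G, D) = -27 + 1647*D + 1701*G (f(G, D) = -27 + 9*(189*G + 183*D) = -27 + 9*(183*D + 189*G) = -27 + (1647*D + 1701*G) = -27 + 1647*D + 1701*G)
f(171, 136) + 44065 = (-27 + 1647*136 + 1701*171) + 44065 = (-27 + 223992 + 290871) + 44065 = 514836 + 44065 = 558901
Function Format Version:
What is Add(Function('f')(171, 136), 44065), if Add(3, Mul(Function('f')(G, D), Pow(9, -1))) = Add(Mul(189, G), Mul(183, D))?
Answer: 558901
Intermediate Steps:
Function('f')(G, D) = Add(-27, Mul(1647, D), Mul(1701, G)) (Function('f')(G, D) = Add(-27, Mul(9, Add(Mul(189, G), Mul(183, D)))) = Add(-27, Mul(9, Add(Mul(183, D), Mul(189, G)))) = Add(-27, Add(Mul(1647, D), Mul(1701, G))) = Add(-27, Mul(1647, D), Mul(1701, G)))
Add(Function('f')(171, 136), 44065) = Add(Add(-27, Mul(1647, 136), Mul(1701, 171)), 44065) = Add(Add(-27, 223992, 290871), 44065) = Add(514836, 44065) = 558901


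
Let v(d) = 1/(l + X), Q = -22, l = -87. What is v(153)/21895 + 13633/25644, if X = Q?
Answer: 32535878671/61200816420 ≈ 0.53162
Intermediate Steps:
X = -22
v(d) = -1/109 (v(d) = 1/(-87 - 22) = 1/(-109) = -1/109)
v(153)/21895 + 13633/25644 = -1/109/21895 + 13633/25644 = -1/109*1/21895 + 13633*(1/25644) = -1/2386555 + 13633/25644 = 32535878671/61200816420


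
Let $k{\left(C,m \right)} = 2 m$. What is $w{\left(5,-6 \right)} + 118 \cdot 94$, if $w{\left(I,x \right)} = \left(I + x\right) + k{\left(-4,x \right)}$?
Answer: $11079$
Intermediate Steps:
$w{\left(I,x \right)} = I + 3 x$ ($w{\left(I,x \right)} = \left(I + x\right) + 2 x = I + 3 x$)
$w{\left(5,-6 \right)} + 118 \cdot 94 = \left(5 + 3 \left(-6\right)\right) + 118 \cdot 94 = \left(5 - 18\right) + 11092 = -13 + 11092 = 11079$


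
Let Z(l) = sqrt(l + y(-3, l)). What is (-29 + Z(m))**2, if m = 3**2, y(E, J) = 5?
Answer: (29 - sqrt(14))**2 ≈ 637.98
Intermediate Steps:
m = 9
Z(l) = sqrt(5 + l) (Z(l) = sqrt(l + 5) = sqrt(5 + l))
(-29 + Z(m))**2 = (-29 + sqrt(5 + 9))**2 = (-29 + sqrt(14))**2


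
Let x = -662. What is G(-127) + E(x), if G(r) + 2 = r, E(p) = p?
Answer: -791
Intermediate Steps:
G(r) = -2 + r
G(-127) + E(x) = (-2 - 127) - 662 = -129 - 662 = -791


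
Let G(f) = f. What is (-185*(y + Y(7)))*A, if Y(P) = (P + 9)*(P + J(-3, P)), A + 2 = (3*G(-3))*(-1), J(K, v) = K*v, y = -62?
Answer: 370370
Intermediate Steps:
A = 7 (A = -2 + (3*(-3))*(-1) = -2 - 9*(-1) = -2 + 9 = 7)
Y(P) = -2*P*(9 + P) (Y(P) = (P + 9)*(P - 3*P) = (9 + P)*(-2*P) = -2*P*(9 + P))
(-185*(y + Y(7)))*A = -185*(-62 + 2*7*(-9 - 1*7))*7 = -185*(-62 + 2*7*(-9 - 7))*7 = -185*(-62 + 2*7*(-16))*7 = -185*(-62 - 224)*7 = -185*(-286)*7 = 52910*7 = 370370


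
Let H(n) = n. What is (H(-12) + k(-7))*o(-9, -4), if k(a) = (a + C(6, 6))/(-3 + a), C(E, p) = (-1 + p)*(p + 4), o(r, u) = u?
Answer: 326/5 ≈ 65.200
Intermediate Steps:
C(E, p) = (-1 + p)*(4 + p)
k(a) = (50 + a)/(-3 + a) (k(a) = (a + (-4 + 6² + 3*6))/(-3 + a) = (a + (-4 + 36 + 18))/(-3 + a) = (a + 50)/(-3 + a) = (50 + a)/(-3 + a))
(H(-12) + k(-7))*o(-9, -4) = (-12 + (50 - 7)/(-3 - 7))*(-4) = (-12 + 43/(-10))*(-4) = (-12 - ⅒*43)*(-4) = (-12 - 43/10)*(-4) = -163/10*(-4) = 326/5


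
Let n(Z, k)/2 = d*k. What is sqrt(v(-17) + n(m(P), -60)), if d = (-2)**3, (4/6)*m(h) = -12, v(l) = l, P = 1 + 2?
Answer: sqrt(943) ≈ 30.708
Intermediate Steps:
P = 3
m(h) = -18 (m(h) = (3/2)*(-12) = -18)
d = -8
n(Z, k) = -16*k (n(Z, k) = 2*(-8*k) = -16*k)
sqrt(v(-17) + n(m(P), -60)) = sqrt(-17 - 16*(-60)) = sqrt(-17 + 960) = sqrt(943)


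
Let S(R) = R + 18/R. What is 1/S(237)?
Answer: 79/18729 ≈ 0.0042181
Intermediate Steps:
1/S(237) = 1/(237 + 18/237) = 1/(237 + 18*(1/237)) = 1/(237 + 6/79) = 1/(18729/79) = 79/18729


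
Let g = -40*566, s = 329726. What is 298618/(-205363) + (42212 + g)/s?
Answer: -47221377016/33856760269 ≈ -1.3947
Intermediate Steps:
g = -22640
298618/(-205363) + (42212 + g)/s = 298618/(-205363) + (42212 - 22640)/329726 = 298618*(-1/205363) + 19572*(1/329726) = -298618/205363 + 9786/164863 = -47221377016/33856760269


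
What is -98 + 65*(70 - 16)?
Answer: 3412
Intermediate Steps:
-98 + 65*(70 - 16) = -98 + 65*54 = -98 + 3510 = 3412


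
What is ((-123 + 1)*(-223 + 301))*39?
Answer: -371124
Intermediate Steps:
((-123 + 1)*(-223 + 301))*39 = -122*78*39 = -9516*39 = -371124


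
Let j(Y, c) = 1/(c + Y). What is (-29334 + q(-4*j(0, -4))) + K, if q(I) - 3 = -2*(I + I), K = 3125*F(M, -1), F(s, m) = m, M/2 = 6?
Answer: -32460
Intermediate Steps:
M = 12 (M = 2*6 = 12)
j(Y, c) = 1/(Y + c)
K = -3125 (K = 3125*(-1) = -3125)
q(I) = 3 - 4*I (q(I) = 3 - 2*(I + I) = 3 - 4*I)
(-29334 + q(-4*j(0, -4))) + K = (-29334 + (3 - (-16)/(0 - 4))) - 3125 = (-29334 + (3 - (-16)/(-4))) - 3125 = (-29334 + (3 - (-16)*(-1)/4)) - 3125 = (-29334 + (3 - 4*1)) - 3125 = (-29334 + (3 - 4)) - 3125 = (-29334 - 1) - 3125 = -29335 - 3125 = -32460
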